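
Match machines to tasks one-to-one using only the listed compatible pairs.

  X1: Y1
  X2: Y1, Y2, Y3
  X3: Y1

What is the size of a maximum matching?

2

Unit-capacity flow: source→left, listed edges, right→sink; max matching = max flow.
Augmenting path X1→Y1 (+1); matched 1.
Augmenting path X2→Y2 (+1); matched 2.
No augmenting path remains; maximum matching = 2.
König certificate: {X2, Y1} is a vertex cover of size 2 (every listed pair touches it), so no matching can be larger.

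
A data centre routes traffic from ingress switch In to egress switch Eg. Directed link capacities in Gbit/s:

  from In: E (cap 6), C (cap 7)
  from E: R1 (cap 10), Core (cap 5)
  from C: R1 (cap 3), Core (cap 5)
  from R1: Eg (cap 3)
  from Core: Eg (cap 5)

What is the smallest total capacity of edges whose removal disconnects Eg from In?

8

Augment In→E→R1→Eg: bottleneck 3, flow now 3.
Augment In→E→Core→Eg: bottleneck 3, flow now 6.
Augment In→C→Core→Eg: bottleneck 2, flow now 8.
No augmenting path remains; maximum flow = 8.
By max-flow min-cut, the minimum cut capacity equals the max flow.
In the residual graph, reachable from In: {In, E, C, R1, Core}.
Min-cut edges: R1→Eg (3), Core→Eg (5); capacity 3 + 5 = 8.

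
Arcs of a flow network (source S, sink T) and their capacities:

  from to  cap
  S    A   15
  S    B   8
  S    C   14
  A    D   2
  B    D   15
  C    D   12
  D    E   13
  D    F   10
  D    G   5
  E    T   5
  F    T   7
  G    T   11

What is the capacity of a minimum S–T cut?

Augment S→A→D→E→T: bottleneck 2, flow now 2.
Augment S→B→D→E→T: bottleneck 3, flow now 5.
Augment S→B→D→F→T: bottleneck 5, flow now 10.
Augment S→C→D→F→T: bottleneck 2, flow now 12.
Augment S→C→D→G→T: bottleneck 5, flow now 17.
No augmenting path remains; maximum flow = 17.
By max-flow min-cut, the minimum cut capacity equals the max flow.
In the residual graph, reachable from S: {S, A, B, C, D, E, F}.
Min-cut edges: D→G (5), E→T (5), F→T (7); capacity 5 + 5 + 7 = 17.

17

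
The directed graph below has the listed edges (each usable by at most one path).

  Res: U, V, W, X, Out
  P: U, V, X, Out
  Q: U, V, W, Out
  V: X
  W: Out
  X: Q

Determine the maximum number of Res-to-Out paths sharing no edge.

Assign every edge capacity 1; by Menger, the answer equals the max flow.
Path Res→Out (+1); total 1.
Path Res→W→Out (+1); total 2.
Path Res→X→Q→Out (+1); total 3.
No residual Res→Out path; max flow = 3.
Certifying cut of size 3: {Res→Out, Res→W, X→Q}.

3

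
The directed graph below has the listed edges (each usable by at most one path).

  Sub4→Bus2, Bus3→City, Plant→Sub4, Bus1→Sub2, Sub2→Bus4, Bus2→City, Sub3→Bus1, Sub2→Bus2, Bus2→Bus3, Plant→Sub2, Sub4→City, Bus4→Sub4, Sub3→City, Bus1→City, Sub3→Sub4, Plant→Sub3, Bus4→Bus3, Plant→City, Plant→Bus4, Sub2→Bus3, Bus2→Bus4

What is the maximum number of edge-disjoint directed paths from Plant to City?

5

Assign every edge capacity 1; by Menger, the answer equals the max flow.
Path Plant→City (+1); total 1.
Path Plant→Sub3→City (+1); total 2.
Path Plant→Sub4→City (+1); total 3.
Path Plant→Sub2→Bus2→City (+1); total 4.
Path Plant→Bus4→Bus3→City (+1); total 5.
No residual Plant→City path; max flow = 5.
Certifying cut of size 5: {Plant→Bus4, Plant→City, Plant→Sub2, Plant→Sub3, Plant→Sub4}.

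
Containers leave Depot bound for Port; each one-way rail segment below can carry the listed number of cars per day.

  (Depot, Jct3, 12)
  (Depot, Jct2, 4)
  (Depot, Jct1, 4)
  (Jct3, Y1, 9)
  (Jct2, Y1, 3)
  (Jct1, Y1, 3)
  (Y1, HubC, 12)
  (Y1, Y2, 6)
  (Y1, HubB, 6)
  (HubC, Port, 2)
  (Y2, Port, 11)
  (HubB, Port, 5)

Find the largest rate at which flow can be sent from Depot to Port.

Augment Depot→Jct3→Y1→HubC→Port: bottleneck 2, flow now 2.
Augment Depot→Jct3→Y1→Y2→Port: bottleneck 6, flow now 8.
Augment Depot→Jct3→Y1→HubB→Port: bottleneck 1, flow now 9.
Augment Depot→Jct2→Y1→HubB→Port: bottleneck 3, flow now 12.
Augment Depot→Jct1→Y1→HubB→Port: bottleneck 1, flow now 13.
No augmenting path remains; maximum flow = 13.
In the residual graph, reachable from Depot: {Depot, Jct3, Jct2, Jct1, Y1, HubC, HubB}.
Min-cut edges: Y1→Y2 (6), HubC→Port (2), HubB→Port (5); capacity 6 + 2 + 5 = 13.
This cut is saturated, so no flow can exceed 13.

13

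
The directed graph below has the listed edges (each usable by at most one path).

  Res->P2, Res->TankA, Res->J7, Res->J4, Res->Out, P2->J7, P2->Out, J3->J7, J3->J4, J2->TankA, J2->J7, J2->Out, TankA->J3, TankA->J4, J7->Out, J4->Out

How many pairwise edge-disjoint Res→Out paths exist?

4

Assign every edge capacity 1; by Menger, the answer equals the max flow.
Path Res→Out (+1); total 1.
Path Res→P2→Out (+1); total 2.
Path Res→J7→Out (+1); total 3.
Path Res→J4→Out (+1); total 4.
No residual Res→Out path; max flow = 4.
Certifying cut of size 4: {J4→Out, J7→Out, Res→Out, Res→P2}.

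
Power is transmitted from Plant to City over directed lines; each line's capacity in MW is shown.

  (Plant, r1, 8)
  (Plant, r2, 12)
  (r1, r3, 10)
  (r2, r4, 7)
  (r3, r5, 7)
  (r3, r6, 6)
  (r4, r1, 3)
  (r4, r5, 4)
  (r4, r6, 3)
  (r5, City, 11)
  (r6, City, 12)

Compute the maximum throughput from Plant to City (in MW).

15

Augment Plant→r1→r3→r5→City: bottleneck 7, flow now 7.
Augment Plant→r1→r3→r6→City: bottleneck 1, flow now 8.
Augment Plant→r2→r4→r5→City: bottleneck 4, flow now 12.
Augment Plant→r2→r4→r6→City: bottleneck 3, flow now 15.
No augmenting path remains; maximum flow = 15.
In the residual graph, reachable from Plant: {Plant, r2}.
Min-cut edges: Plant→r1 (8), r2→r4 (7); capacity 8 + 7 = 15.
This cut is saturated, so no flow can exceed 15.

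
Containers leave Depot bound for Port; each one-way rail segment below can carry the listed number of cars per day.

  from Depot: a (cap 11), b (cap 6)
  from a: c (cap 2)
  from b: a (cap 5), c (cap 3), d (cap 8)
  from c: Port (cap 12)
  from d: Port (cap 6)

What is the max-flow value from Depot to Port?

Augment Depot→a→c→Port: bottleneck 2, flow now 2.
Augment Depot→b→c→Port: bottleneck 3, flow now 5.
Augment Depot→b→d→Port: bottleneck 3, flow now 8.
No augmenting path remains; maximum flow = 8.
In the residual graph, reachable from Depot: {Depot, a}.
Min-cut edges: Depot→b (6), a→c (2); capacity 6 + 2 = 8.
This cut is saturated, so no flow can exceed 8.

8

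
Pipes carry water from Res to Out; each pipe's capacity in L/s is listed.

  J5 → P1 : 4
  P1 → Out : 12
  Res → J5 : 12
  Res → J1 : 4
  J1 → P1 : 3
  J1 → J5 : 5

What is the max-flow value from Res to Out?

Augment Res→J5→P1→Out: bottleneck 4, flow now 4.
Augment Res→J1→P1→Out: bottleneck 3, flow now 7.
No augmenting path remains; maximum flow = 7.
In the residual graph, reachable from Res: {Res, J5, J1}.
Min-cut edges: J5→P1 (4), J1→P1 (3); capacity 4 + 3 = 7.
This cut is saturated, so no flow can exceed 7.

7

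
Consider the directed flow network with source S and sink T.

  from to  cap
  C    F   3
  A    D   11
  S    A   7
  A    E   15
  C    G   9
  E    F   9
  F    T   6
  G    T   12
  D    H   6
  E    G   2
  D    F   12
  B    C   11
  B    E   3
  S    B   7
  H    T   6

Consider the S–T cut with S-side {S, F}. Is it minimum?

No — its capacity is 20, but the minimum cut has capacity 14.

Given cut capacity: 7 + 7 + 6 = 20.
Augment S→A→D→F→T: bottleneck 6, flow now 6.
Augment S→A→D→H→T: bottleneck 1, flow now 7.
Augment S→B→C→G→T: bottleneck 7, flow now 14.
No augmenting path remains; maximum flow = 14.
In the residual graph, reachable from S: {S}.
Min-cut edges: S→A (7), S→B (7); capacity 7 + 7 = 14.
Cut capacity 20 exceeds the max flow 14, so it is not minimum.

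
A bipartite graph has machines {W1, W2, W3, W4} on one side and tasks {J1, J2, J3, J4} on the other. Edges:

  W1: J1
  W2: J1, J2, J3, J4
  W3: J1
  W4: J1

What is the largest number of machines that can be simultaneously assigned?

2

Unit-capacity flow: source→left, listed edges, right→sink; max matching = max flow.
Augmenting path W1→J1 (+1); matched 1.
Augmenting path W2→J2 (+1); matched 2.
No augmenting path remains; maximum matching = 2.
König certificate: {W2, J1} is a vertex cover of size 2 (every listed pair touches it), so no matching can be larger.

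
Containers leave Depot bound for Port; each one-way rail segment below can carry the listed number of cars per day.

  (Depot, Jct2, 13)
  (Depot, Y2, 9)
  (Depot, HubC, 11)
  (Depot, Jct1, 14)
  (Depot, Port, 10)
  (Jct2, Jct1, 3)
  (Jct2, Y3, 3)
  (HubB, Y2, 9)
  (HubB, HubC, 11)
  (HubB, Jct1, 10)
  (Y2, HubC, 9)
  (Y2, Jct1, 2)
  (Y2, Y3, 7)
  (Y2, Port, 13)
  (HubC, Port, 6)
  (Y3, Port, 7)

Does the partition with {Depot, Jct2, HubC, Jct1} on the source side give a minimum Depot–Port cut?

Given cut capacity: 9 + 10 + 3 + 6 = 28.
Augment Depot→Port: bottleneck 10, flow now 10.
Augment Depot→Y2→Port: bottleneck 9, flow now 19.
Augment Depot→HubC→Port: bottleneck 6, flow now 25.
Augment Depot→Jct2→Y3→Port: bottleneck 3, flow now 28.
No augmenting path remains; maximum flow = 28.
Cut capacity 28 equals the max flow, so it is a minimum cut.

Yes — it is a minimum cut (capacity 28).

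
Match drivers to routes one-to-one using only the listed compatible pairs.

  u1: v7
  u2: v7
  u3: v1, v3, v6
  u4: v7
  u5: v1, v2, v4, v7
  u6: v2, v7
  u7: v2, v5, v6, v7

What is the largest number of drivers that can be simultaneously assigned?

Unit-capacity flow: source→left, listed edges, right→sink; max matching = max flow.
Augmenting path u1→v7 (+1); matched 1.
Augmenting path u3→v1 (+1); matched 2.
Augmenting path u5→v2 (+1); matched 3.
Augmenting path u7→v5 (+1); matched 4.
Augmenting path u6→v2→u5→v4 (+1); matched 5.
No augmenting path remains; maximum matching = 5.
König certificate: {u3, u5, u6, u7, v7} is a vertex cover of size 5 (every listed pair touches it), so no matching can be larger.

5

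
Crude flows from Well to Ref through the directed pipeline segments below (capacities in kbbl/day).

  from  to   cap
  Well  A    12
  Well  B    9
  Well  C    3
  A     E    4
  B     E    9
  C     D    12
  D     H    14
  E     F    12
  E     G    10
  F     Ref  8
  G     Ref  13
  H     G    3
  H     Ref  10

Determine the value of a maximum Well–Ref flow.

16

Augment Well→A→E→F→Ref: bottleneck 4, flow now 4.
Augment Well→B→E→F→Ref: bottleneck 4, flow now 8.
Augment Well→B→E→G→Ref: bottleneck 5, flow now 13.
Augment Well→C→D→H→Ref: bottleneck 3, flow now 16.
No augmenting path remains; maximum flow = 16.
In the residual graph, reachable from Well: {Well, A}.
Min-cut edges: Well→B (9), Well→C (3), A→E (4); capacity 9 + 3 + 4 = 16.
This cut is saturated, so no flow can exceed 16.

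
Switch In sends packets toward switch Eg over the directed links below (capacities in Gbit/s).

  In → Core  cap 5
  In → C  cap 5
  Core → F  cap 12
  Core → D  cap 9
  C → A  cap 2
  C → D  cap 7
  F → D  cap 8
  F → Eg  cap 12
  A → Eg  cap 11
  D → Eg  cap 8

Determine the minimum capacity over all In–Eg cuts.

Augment In→Core→F→Eg: bottleneck 5, flow now 5.
Augment In→C→A→Eg: bottleneck 2, flow now 7.
Augment In→C→D→Eg: bottleneck 3, flow now 10.
No augmenting path remains; maximum flow = 10.
By max-flow min-cut, the minimum cut capacity equals the max flow.
In the residual graph, reachable from In: {In}.
Min-cut edges: In→Core (5), In→C (5); capacity 5 + 5 = 10.

10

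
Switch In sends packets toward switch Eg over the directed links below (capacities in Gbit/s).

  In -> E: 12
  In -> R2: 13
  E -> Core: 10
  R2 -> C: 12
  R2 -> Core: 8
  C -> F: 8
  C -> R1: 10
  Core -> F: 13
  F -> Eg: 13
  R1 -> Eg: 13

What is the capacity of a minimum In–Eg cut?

23

Augment In→E→Core→F→Eg: bottleneck 10, flow now 10.
Augment In→R2→C→F→Eg: bottleneck 3, flow now 13.
Augment In→R2→C→R1→Eg: bottleneck 9, flow now 22.
Augment In→R2→Core→F→C→R1→Eg: bottleneck 1, flow now 23. (uses reverse residual edge)
No augmenting path remains; maximum flow = 23.
By max-flow min-cut, the minimum cut capacity equals the max flow.
In the residual graph, reachable from In: {In, E}.
Min-cut edges: In→R2 (13), E→Core (10); capacity 13 + 10 = 23.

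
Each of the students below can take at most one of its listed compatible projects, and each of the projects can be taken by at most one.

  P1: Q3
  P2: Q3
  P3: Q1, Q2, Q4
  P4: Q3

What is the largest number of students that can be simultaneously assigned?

2

Unit-capacity flow: source→left, listed edges, right→sink; max matching = max flow.
Augmenting path P1→Q3 (+1); matched 1.
Augmenting path P3→Q1 (+1); matched 2.
No augmenting path remains; maximum matching = 2.
König certificate: {P3, Q3} is a vertex cover of size 2 (every listed pair touches it), so no matching can be larger.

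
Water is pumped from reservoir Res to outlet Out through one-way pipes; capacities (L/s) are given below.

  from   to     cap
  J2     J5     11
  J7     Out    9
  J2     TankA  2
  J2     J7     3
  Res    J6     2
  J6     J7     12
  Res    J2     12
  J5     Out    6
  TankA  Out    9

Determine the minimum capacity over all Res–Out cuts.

Augment Res→J6→J7→Out: bottleneck 2, flow now 2.
Augment Res→J2→J7→Out: bottleneck 3, flow now 5.
Augment Res→J2→J5→Out: bottleneck 6, flow now 11.
Augment Res→J2→TankA→Out: bottleneck 2, flow now 13.
No augmenting path remains; maximum flow = 13.
By max-flow min-cut, the minimum cut capacity equals the max flow.
In the residual graph, reachable from Res: {Res, J2, J5}.
Min-cut edges: Res→J6 (2), J2→J7 (3), J2→TankA (2), J5→Out (6); capacity 2 + 3 + 2 + 6 = 13.

13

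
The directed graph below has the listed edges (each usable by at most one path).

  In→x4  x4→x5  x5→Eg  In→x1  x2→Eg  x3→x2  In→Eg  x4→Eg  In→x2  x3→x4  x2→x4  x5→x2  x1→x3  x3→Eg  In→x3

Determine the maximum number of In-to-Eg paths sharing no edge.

Assign every edge capacity 1; by Menger, the answer equals the max flow.
Path In→Eg (+1); total 1.
Path In→x2→Eg (+1); total 2.
Path In→x3→Eg (+1); total 3.
Path In→x4→Eg (+1); total 4.
Path In→x1→x3→x4→x5→Eg (+1); total 5.
No residual In→Eg path; max flow = 5.
Certifying cut of size 5: {In→Eg, In→x1, In→x2, In→x3, In→x4}.

5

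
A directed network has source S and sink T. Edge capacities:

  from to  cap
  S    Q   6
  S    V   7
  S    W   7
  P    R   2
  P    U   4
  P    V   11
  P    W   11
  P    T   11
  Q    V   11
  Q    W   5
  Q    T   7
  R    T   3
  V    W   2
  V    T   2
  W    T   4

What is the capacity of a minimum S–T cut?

12

Augment S→Q→T: bottleneck 6, flow now 6.
Augment S→V→T: bottleneck 2, flow now 8.
Augment S→W→T: bottleneck 4, flow now 12.
No augmenting path remains; maximum flow = 12.
By max-flow min-cut, the minimum cut capacity equals the max flow.
In the residual graph, reachable from S: {S, V, W}.
Min-cut edges: S→Q (6), V→T (2), W→T (4); capacity 6 + 2 + 4 = 12.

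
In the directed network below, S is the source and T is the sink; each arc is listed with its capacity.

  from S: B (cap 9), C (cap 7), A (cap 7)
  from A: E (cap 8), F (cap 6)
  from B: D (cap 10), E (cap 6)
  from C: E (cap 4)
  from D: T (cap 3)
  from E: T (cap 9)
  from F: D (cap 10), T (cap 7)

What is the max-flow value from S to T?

18

Augment S→A→E→T: bottleneck 7, flow now 7.
Augment S→B→D→T: bottleneck 3, flow now 10.
Augment S→B→E→T: bottleneck 2, flow now 12.
Augment S→B→E→A→F→T: bottleneck 4, flow now 16. (uses reverse residual edge)
Augment S→C→E→A→F→T: bottleneck 2, flow now 18. (uses reverse residual edge)
No augmenting path remains; maximum flow = 18.
In the residual graph, reachable from S: {S, A, B, C, D, E}.
Min-cut edges: A→F (6), D→T (3), E→T (9); capacity 6 + 3 + 9 = 18.
This cut is saturated, so no flow can exceed 18.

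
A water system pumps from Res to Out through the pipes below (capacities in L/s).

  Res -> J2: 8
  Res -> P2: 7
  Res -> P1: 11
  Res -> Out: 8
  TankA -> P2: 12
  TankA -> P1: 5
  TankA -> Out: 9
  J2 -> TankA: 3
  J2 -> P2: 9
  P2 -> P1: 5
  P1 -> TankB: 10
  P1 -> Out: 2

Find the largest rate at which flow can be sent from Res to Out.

Augment Res→Out: bottleneck 8, flow now 8.
Augment Res→P1→Out: bottleneck 2, flow now 10.
Augment Res→J2→TankA→Out: bottleneck 3, flow now 13.
No augmenting path remains; maximum flow = 13.
In the residual graph, reachable from Res: {Res, J2, P2, P1, TankB}.
Min-cut edges: Res→Out (8), J2→TankA (3), P1→Out (2); capacity 8 + 3 + 2 = 13.
This cut is saturated, so no flow can exceed 13.

13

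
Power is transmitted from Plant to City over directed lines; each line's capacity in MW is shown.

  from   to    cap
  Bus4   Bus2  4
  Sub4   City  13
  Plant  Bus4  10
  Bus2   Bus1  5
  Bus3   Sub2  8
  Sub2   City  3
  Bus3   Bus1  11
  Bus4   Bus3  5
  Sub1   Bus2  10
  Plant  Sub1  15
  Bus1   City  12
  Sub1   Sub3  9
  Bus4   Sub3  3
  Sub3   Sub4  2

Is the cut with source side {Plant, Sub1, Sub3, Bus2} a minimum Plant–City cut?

No — its capacity is 17, but the minimum cut has capacity 12.

Given cut capacity: 10 + 2 + 5 = 17.
Augment Plant→Bus4→Sub3→Sub4→City: bottleneck 2, flow now 2.
Augment Plant→Bus4→Bus2→Bus1→City: bottleneck 4, flow now 6.
Augment Plant→Bus4→Bus3→Sub2→City: bottleneck 3, flow now 9.
Augment Plant→Bus4→Bus3→Bus1→City: bottleneck 1, flow now 10.
Augment Plant→Sub1→Bus2→Bus1→City: bottleneck 1, flow now 11.
Augment Plant→Sub1→Sub3→Bus4→Bus3→Bus1→City: bottleneck 1, flow now 12. (uses reverse residual edge)
No augmenting path remains; maximum flow = 12.
In the residual graph, reachable from Plant: {Plant, Bus4, Sub1, Sub3, Bus2}.
Min-cut edges: Bus4→Bus3 (5), Sub3→Sub4 (2), Bus2→Bus1 (5); capacity 5 + 2 + 5 = 12.
Cut capacity 17 exceeds the max flow 12, so it is not minimum.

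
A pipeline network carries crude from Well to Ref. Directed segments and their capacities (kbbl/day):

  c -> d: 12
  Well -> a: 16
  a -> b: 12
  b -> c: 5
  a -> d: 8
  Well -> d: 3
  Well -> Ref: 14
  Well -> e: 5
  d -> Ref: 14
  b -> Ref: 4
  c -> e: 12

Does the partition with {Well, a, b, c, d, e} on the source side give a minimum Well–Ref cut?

Given cut capacity: 14 + 4 + 14 = 32.
Augment Well→Ref: bottleneck 14, flow now 14.
Augment Well→d→Ref: bottleneck 3, flow now 17.
Augment Well→a→b→Ref: bottleneck 4, flow now 21.
Augment Well→a→d→Ref: bottleneck 8, flow now 29.
Augment Well→a→b→c→d→Ref: bottleneck 3, flow now 32.
No augmenting path remains; maximum flow = 32.
Cut capacity 32 equals the max flow, so it is a minimum cut.

Yes — it is a minimum cut (capacity 32).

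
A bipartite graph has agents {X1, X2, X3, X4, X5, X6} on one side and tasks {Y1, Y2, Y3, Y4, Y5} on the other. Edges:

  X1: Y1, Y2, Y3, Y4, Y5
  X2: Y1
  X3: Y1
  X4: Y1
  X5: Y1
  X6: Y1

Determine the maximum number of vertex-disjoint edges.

2

Unit-capacity flow: source→left, listed edges, right→sink; max matching = max flow.
Augmenting path X1→Y1 (+1); matched 1.
Augmenting path X2→Y1→X1→Y2 (+1); matched 2.
No augmenting path remains; maximum matching = 2.
König certificate: {X1, Y1} is a vertex cover of size 2 (every listed pair touches it), so no matching can be larger.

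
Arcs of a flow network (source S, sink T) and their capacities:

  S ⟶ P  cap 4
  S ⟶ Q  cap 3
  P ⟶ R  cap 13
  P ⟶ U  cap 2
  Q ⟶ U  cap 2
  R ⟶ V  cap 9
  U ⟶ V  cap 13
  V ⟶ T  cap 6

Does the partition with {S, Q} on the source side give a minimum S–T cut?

Given cut capacity: 4 + 2 = 6.
Augment S→P→R→V→T: bottleneck 4, flow now 4.
Augment S→Q→U→V→T: bottleneck 2, flow now 6.
No augmenting path remains; maximum flow = 6.
Cut capacity 6 equals the max flow, so it is a minimum cut.

Yes — it is a minimum cut (capacity 6).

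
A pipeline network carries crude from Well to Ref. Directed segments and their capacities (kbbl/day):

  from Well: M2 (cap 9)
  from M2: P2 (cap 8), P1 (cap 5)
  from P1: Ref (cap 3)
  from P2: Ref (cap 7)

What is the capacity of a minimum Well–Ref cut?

Augment Well→M2→P1→Ref: bottleneck 3, flow now 3.
Augment Well→M2→P2→Ref: bottleneck 6, flow now 9.
No augmenting path remains; maximum flow = 9.
By max-flow min-cut, the minimum cut capacity equals the max flow.
In the residual graph, reachable from Well: {Well}.
Min-cut edges: Well→M2 (9); capacity 9 = 9.

9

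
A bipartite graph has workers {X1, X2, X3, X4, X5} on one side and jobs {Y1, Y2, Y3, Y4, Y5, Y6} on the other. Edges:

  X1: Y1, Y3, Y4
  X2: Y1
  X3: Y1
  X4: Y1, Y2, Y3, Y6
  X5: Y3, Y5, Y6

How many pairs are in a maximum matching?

Unit-capacity flow: source→left, listed edges, right→sink; max matching = max flow.
Augmenting path X1→Y1 (+1); matched 1.
Augmenting path X4→Y2 (+1); matched 2.
Augmenting path X5→Y3 (+1); matched 3.
Augmenting path X2→Y1→X1→Y4 (+1); matched 4.
No augmenting path remains; maximum matching = 4.
König certificate: {X1, X4, X5, Y1} is a vertex cover of size 4 (every listed pair touches it), so no matching can be larger.

4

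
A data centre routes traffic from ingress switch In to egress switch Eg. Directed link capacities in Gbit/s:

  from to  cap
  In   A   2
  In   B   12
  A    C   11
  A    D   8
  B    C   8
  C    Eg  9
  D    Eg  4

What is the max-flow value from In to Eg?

10

Augment In→A→C→Eg: bottleneck 2, flow now 2.
Augment In→B→C→Eg: bottleneck 7, flow now 9.
Augment In→B→C→A→D→Eg: bottleneck 1, flow now 10. (uses reverse residual edge)
No augmenting path remains; maximum flow = 10.
In the residual graph, reachable from In: {In, B}.
Min-cut edges: In→A (2), B→C (8); capacity 2 + 8 = 10.
This cut is saturated, so no flow can exceed 10.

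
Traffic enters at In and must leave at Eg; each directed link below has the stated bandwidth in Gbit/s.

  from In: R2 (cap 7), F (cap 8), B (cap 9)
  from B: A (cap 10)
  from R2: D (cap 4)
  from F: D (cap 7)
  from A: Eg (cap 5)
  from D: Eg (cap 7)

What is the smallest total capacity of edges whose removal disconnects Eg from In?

12

Augment In→B→A→Eg: bottleneck 5, flow now 5.
Augment In→R2→D→Eg: bottleneck 4, flow now 9.
Augment In→F→D→Eg: bottleneck 3, flow now 12.
No augmenting path remains; maximum flow = 12.
By max-flow min-cut, the minimum cut capacity equals the max flow.
In the residual graph, reachable from In: {In, B, R2, F, A, D}.
Min-cut edges: A→Eg (5), D→Eg (7); capacity 5 + 7 = 12.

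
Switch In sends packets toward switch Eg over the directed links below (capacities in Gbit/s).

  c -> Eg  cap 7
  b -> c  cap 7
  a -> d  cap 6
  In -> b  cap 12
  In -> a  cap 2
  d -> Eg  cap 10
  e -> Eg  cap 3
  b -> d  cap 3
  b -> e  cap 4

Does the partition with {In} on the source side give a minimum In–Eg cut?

Yes — it is a minimum cut (capacity 14).

Given cut capacity: 2 + 12 = 14.
Augment In→a→d→Eg: bottleneck 2, flow now 2.
Augment In→b→c→Eg: bottleneck 7, flow now 9.
Augment In→b→d→Eg: bottleneck 3, flow now 12.
Augment In→b→e→Eg: bottleneck 2, flow now 14.
No augmenting path remains; maximum flow = 14.
Cut capacity 14 equals the max flow, so it is a minimum cut.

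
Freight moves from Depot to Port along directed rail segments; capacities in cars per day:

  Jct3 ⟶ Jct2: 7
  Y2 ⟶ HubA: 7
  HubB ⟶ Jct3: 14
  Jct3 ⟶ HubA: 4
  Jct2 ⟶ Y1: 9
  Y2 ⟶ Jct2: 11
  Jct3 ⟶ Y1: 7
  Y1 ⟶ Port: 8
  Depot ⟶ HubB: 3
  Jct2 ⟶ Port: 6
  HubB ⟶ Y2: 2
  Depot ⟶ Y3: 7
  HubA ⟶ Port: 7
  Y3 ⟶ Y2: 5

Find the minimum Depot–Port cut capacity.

Augment Depot→HubB→Y2→Jct2→Port: bottleneck 2, flow now 2.
Augment Depot→HubB→Jct3→Jct2→Port: bottleneck 1, flow now 3.
Augment Depot→Y3→Y2→Jct2→Port: bottleneck 3, flow now 6.
Augment Depot→Y3→Y2→HubA→Port: bottleneck 2, flow now 8.
No augmenting path remains; maximum flow = 8.
By max-flow min-cut, the minimum cut capacity equals the max flow.
In the residual graph, reachable from Depot: {Depot, Y3}.
Min-cut edges: Depot→HubB (3), Y3→Y2 (5); capacity 3 + 5 = 8.

8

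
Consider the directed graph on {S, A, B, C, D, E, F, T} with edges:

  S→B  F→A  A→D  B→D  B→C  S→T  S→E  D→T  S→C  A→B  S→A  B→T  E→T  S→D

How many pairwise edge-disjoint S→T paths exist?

4

Assign every edge capacity 1; by Menger, the answer equals the max flow.
Path S→T (+1); total 1.
Path S→B→T (+1); total 2.
Path S→D→T (+1); total 3.
Path S→E→T (+1); total 4.
No residual S→T path; max flow = 4.
Certifying cut of size 4: {B→T, D→T, S→E, S→T}.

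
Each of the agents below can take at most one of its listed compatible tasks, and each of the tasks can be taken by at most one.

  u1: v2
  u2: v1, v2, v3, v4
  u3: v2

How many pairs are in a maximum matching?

2

Unit-capacity flow: source→left, listed edges, right→sink; max matching = max flow.
Augmenting path u1→v2 (+1); matched 1.
Augmenting path u2→v1 (+1); matched 2.
No augmenting path remains; maximum matching = 2.
König certificate: {u2, v2} is a vertex cover of size 2 (every listed pair touches it), so no matching can be larger.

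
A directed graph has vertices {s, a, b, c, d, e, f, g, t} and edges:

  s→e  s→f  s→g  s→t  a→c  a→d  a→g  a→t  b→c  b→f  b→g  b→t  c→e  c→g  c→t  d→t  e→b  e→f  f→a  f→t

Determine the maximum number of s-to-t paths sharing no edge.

Assign every edge capacity 1; by Menger, the answer equals the max flow.
Path s→t (+1); total 1.
Path s→f→t (+1); total 2.
Path s→e→b→t (+1); total 3.
No residual s→t path; max flow = 3.
Certifying cut of size 3: {s→e, s→f, s→t}.

3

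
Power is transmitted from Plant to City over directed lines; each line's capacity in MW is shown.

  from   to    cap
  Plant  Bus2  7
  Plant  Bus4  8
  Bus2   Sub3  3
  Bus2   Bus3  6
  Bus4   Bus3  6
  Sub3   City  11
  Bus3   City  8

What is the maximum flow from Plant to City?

11

Augment Plant→Bus2→Sub3→City: bottleneck 3, flow now 3.
Augment Plant→Bus2→Bus3→City: bottleneck 4, flow now 7.
Augment Plant→Bus4→Bus3→City: bottleneck 4, flow now 11.
No augmenting path remains; maximum flow = 11.
In the residual graph, reachable from Plant: {Plant, Bus2, Bus4, Bus3}.
Min-cut edges: Bus2→Sub3 (3), Bus3→City (8); capacity 3 + 8 = 11.
This cut is saturated, so no flow can exceed 11.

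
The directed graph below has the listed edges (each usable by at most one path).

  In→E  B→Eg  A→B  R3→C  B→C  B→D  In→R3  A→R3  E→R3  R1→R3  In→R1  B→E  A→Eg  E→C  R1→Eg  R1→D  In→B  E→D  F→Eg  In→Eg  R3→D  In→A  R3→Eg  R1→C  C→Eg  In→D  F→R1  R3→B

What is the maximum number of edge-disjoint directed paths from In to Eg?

Assign every edge capacity 1; by Menger, the answer equals the max flow.
Path In→Eg (+1); total 1.
Path In→R1→Eg (+1); total 2.
Path In→A→Eg (+1); total 3.
Path In→B→Eg (+1); total 4.
Path In→R3→Eg (+1); total 5.
Path In→E→C→Eg (+1); total 6.
No residual In→Eg path; max flow = 6.
Certifying cut of size 6: {In→A, In→B, In→E, In→Eg, In→R1, In→R3}.

6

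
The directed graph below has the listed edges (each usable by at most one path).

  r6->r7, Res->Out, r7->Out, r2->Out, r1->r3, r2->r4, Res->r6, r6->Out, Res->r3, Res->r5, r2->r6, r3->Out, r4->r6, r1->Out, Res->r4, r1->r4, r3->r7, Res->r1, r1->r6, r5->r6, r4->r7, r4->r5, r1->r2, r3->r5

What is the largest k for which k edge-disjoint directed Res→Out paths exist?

Assign every edge capacity 1; by Menger, the answer equals the max flow.
Path Res→Out (+1); total 1.
Path Res→r1→Out (+1); total 2.
Path Res→r3→Out (+1); total 3.
Path Res→r6→Out (+1); total 4.
Path Res→r4→r7→Out (+1); total 5.
No residual Res→Out path; max flow = 5.
Certifying cut of size 5: {Res→Out, Res→r1, Res→r3, r6→Out, r7→Out}.

5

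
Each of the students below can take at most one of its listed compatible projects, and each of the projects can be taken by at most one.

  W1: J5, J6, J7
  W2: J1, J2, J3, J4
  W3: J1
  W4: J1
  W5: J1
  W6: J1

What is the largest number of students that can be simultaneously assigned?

3

Unit-capacity flow: source→left, listed edges, right→sink; max matching = max flow.
Augmenting path W1→J5 (+1); matched 1.
Augmenting path W2→J1 (+1); matched 2.
Augmenting path W3→J1→W2→J2 (+1); matched 3.
No augmenting path remains; maximum matching = 3.
König certificate: {W1, W2, J1} is a vertex cover of size 3 (every listed pair touches it), so no matching can be larger.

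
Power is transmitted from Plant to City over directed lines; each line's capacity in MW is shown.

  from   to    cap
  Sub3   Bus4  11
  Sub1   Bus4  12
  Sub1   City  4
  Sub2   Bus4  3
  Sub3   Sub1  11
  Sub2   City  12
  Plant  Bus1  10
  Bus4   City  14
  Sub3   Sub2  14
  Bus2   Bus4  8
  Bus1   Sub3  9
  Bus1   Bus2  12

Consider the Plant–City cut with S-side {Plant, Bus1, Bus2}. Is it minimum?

No — its capacity is 17, but the minimum cut has capacity 10.

Given cut capacity: 9 + 8 = 17.
Augment Plant→Bus1→Sub3→Bus4→City: bottleneck 9, flow now 9.
Augment Plant→Bus1→Bus2→Bus4→City: bottleneck 1, flow now 10.
No augmenting path remains; maximum flow = 10.
In the residual graph, reachable from Plant: {Plant}.
Min-cut edges: Plant→Bus1 (10); capacity 10 = 10.
Cut capacity 17 exceeds the max flow 10, so it is not minimum.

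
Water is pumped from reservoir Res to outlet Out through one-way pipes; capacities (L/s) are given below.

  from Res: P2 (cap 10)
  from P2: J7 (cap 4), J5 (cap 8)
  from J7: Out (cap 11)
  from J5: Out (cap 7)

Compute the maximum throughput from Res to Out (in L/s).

Augment Res→P2→J7→Out: bottleneck 4, flow now 4.
Augment Res→P2→J5→Out: bottleneck 6, flow now 10.
No augmenting path remains; maximum flow = 10.
In the residual graph, reachable from Res: {Res}.
Min-cut edges: Res→P2 (10); capacity 10 = 10.
This cut is saturated, so no flow can exceed 10.

10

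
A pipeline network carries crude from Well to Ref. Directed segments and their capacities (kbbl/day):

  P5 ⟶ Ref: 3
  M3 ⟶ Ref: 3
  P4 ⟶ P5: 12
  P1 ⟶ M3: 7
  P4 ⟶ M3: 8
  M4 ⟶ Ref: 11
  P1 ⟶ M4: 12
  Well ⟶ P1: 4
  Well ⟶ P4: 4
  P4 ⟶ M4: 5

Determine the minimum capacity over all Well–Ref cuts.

8

Augment Well→P4→P5→Ref: bottleneck 3, flow now 3.
Augment Well→P4→M3→Ref: bottleneck 1, flow now 4.
Augment Well→P1→M3→Ref: bottleneck 2, flow now 6.
Augment Well→P1→M4→Ref: bottleneck 2, flow now 8.
No augmenting path remains; maximum flow = 8.
By max-flow min-cut, the minimum cut capacity equals the max flow.
In the residual graph, reachable from Well: {Well}.
Min-cut edges: Well→P4 (4), Well→P1 (4); capacity 4 + 4 = 8.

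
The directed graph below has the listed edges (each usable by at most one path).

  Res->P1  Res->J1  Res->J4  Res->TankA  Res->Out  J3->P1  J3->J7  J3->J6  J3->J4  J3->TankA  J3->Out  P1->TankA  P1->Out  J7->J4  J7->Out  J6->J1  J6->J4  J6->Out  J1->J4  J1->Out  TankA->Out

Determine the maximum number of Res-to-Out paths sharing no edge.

4

Assign every edge capacity 1; by Menger, the answer equals the max flow.
Path Res→Out (+1); total 1.
Path Res→P1→Out (+1); total 2.
Path Res→J1→Out (+1); total 3.
Path Res→TankA→Out (+1); total 4.
No residual Res→Out path; max flow = 4.
Certifying cut of size 4: {Res→J1, Res→Out, Res→P1, Res→TankA}.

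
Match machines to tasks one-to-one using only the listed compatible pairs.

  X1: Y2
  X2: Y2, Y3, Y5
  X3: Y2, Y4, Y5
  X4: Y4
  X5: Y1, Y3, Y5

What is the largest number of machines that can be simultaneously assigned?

Unit-capacity flow: source→left, listed edges, right→sink; max matching = max flow.
Augmenting path X1→Y2 (+1); matched 1.
Augmenting path X2→Y3 (+1); matched 2.
Augmenting path X3→Y4 (+1); matched 3.
Augmenting path X5→Y1 (+1); matched 4.
Augmenting path X4→Y4→X3→Y5 (+1); matched 5.
No augmenting path remains; maximum matching = 5.
König certificate: {X1, X2, X3, X4, X5} is a vertex cover of size 5 (every listed pair touches it), so no matching can be larger.

5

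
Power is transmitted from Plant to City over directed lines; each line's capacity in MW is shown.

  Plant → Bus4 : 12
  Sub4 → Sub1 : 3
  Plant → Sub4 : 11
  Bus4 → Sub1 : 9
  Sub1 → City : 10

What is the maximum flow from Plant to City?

10

Augment Plant→Bus4→Sub1→City: bottleneck 9, flow now 9.
Augment Plant→Sub4→Sub1→City: bottleneck 1, flow now 10.
No augmenting path remains; maximum flow = 10.
In the residual graph, reachable from Plant: {Plant, Bus4, Sub4, Sub1}.
Min-cut edges: Sub1→City (10); capacity 10 = 10.
This cut is saturated, so no flow can exceed 10.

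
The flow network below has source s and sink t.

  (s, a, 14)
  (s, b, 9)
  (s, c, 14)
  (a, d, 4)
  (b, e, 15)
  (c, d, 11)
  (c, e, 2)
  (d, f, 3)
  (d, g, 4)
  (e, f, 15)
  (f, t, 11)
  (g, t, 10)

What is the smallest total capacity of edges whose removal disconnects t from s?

Augment s→a→d→f→t: bottleneck 3, flow now 3.
Augment s→a→d→g→t: bottleneck 1, flow now 4.
Augment s→b→e→f→t: bottleneck 8, flow now 12.
Augment s→c→d→g→t: bottleneck 3, flow now 15.
No augmenting path remains; maximum flow = 15.
By max-flow min-cut, the minimum cut capacity equals the max flow.
In the residual graph, reachable from s: {s, a, b, c, d, e, f}.
Min-cut edges: d→g (4), f→t (11); capacity 4 + 11 = 15.

15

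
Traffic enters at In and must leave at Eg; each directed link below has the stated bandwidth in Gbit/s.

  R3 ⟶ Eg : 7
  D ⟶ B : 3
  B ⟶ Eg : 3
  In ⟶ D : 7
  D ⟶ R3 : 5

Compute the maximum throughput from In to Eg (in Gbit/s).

Augment In→D→B→Eg: bottleneck 3, flow now 3.
Augment In→D→R3→Eg: bottleneck 4, flow now 7.
No augmenting path remains; maximum flow = 7.
In the residual graph, reachable from In: {In}.
Min-cut edges: In→D (7); capacity 7 = 7.
This cut is saturated, so no flow can exceed 7.

7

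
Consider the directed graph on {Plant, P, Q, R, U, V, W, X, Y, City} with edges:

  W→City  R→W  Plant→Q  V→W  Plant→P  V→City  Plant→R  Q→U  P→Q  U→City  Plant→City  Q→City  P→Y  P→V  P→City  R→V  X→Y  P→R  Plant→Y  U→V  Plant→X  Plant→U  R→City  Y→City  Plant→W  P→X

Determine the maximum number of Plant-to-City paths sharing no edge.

7

Assign every edge capacity 1; by Menger, the answer equals the max flow.
Path Plant→City (+1); total 1.
Path Plant→P→City (+1); total 2.
Path Plant→Q→City (+1); total 3.
Path Plant→R→City (+1); total 4.
Path Plant→U→City (+1); total 5.
Path Plant→W→City (+1); total 6.
Path Plant→Y→City (+1); total 7.
No residual Plant→City path; max flow = 7.
Certifying cut of size 7: {Plant→City, Plant→P, Plant→Q, Plant→R, Plant→U, Plant→W, Y→City}.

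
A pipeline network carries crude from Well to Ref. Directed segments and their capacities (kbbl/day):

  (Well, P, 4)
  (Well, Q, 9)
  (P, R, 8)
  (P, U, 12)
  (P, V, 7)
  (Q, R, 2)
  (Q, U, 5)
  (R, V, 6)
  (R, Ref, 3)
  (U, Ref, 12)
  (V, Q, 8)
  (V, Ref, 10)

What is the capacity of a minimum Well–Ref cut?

Augment Well→P→R→Ref: bottleneck 3, flow now 3.
Augment Well→P→U→Ref: bottleneck 1, flow now 4.
Augment Well→Q→U→Ref: bottleneck 5, flow now 9.
Augment Well→Q→R→V→Ref: bottleneck 2, flow now 11.
No augmenting path remains; maximum flow = 11.
By max-flow min-cut, the minimum cut capacity equals the max flow.
In the residual graph, reachable from Well: {Well, Q}.
Min-cut edges: Well→P (4), Q→R (2), Q→U (5); capacity 4 + 2 + 5 = 11.

11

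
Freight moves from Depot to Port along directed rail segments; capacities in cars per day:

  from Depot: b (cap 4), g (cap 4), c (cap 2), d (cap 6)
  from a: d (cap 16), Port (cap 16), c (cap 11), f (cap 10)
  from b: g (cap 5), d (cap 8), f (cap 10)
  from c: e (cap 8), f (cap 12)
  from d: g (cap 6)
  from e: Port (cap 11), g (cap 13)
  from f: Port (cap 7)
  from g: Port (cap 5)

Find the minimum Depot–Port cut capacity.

Augment Depot→g→Port: bottleneck 4, flow now 4.
Augment Depot→b→f→Port: bottleneck 4, flow now 8.
Augment Depot→c→e→Port: bottleneck 2, flow now 10.
Augment Depot→d→g→Port: bottleneck 1, flow now 11.
No augmenting path remains; maximum flow = 11.
By max-flow min-cut, the minimum cut capacity equals the max flow.
In the residual graph, reachable from Depot: {Depot, d, g}.
Min-cut edges: Depot→b (4), Depot→c (2), g→Port (5); capacity 4 + 2 + 5 = 11.

11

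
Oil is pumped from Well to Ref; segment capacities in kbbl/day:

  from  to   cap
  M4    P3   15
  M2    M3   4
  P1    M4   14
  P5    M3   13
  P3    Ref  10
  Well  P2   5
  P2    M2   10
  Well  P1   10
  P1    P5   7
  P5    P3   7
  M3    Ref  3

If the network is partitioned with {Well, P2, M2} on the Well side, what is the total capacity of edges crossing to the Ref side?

14

Edges leaving {Well, P2, M2}: Well→P1 (10), M2→M3 (4).
Cut capacity = 10 + 4 = 14.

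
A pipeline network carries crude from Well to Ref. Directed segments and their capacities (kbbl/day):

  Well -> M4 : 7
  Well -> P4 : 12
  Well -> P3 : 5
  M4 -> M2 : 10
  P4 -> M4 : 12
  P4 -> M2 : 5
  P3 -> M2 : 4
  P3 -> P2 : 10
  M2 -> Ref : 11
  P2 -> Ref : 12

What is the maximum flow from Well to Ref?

16

Augment Well→M4→M2→Ref: bottleneck 7, flow now 7.
Augment Well→P4→M2→Ref: bottleneck 4, flow now 11.
Augment Well→P3→P2→Ref: bottleneck 5, flow now 16.
No augmenting path remains; maximum flow = 16.
In the residual graph, reachable from Well: {Well, M4, P4, M2}.
Min-cut edges: Well→P3 (5), M2→Ref (11); capacity 5 + 11 = 16.
This cut is saturated, so no flow can exceed 16.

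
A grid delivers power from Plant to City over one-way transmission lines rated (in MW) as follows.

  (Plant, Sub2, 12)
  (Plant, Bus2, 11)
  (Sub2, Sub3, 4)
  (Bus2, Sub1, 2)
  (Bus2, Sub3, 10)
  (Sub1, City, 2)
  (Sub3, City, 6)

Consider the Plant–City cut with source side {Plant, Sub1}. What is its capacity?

Edges leaving {Plant, Sub1}: Plant→Sub2 (12), Plant→Bus2 (11), Sub1→City (2).
Cut capacity = 12 + 11 + 2 = 25.

25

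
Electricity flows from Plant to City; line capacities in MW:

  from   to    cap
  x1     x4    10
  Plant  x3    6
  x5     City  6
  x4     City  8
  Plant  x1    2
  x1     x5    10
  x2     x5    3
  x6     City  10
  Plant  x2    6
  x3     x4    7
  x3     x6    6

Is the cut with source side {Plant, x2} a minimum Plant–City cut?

Given cut capacity: 2 + 6 + 3 = 11.
Augment Plant→x1→x4→City: bottleneck 2, flow now 2.
Augment Plant→x2→x5→City: bottleneck 3, flow now 5.
Augment Plant→x3→x4→City: bottleneck 6, flow now 11.
No augmenting path remains; maximum flow = 11.
Cut capacity 11 equals the max flow, so it is a minimum cut.

Yes — it is a minimum cut (capacity 11).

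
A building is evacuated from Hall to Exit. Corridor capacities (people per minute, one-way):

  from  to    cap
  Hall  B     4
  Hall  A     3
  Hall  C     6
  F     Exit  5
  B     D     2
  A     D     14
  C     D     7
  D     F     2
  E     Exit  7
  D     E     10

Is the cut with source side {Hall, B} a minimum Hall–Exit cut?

No — its capacity is 11, but the minimum cut has capacity 9.

Given cut capacity: 3 + 6 + 2 = 11.
Augment Hall→A→D→E→Exit: bottleneck 3, flow now 3.
Augment Hall→B→D→E→Exit: bottleneck 2, flow now 5.
Augment Hall→C→D→E→Exit: bottleneck 2, flow now 7.
Augment Hall→C→D→F→Exit: bottleneck 2, flow now 9.
No augmenting path remains; maximum flow = 9.
In the residual graph, reachable from Hall: {Hall, A, B, C, D, E}.
Min-cut edges: D→F (2), E→Exit (7); capacity 2 + 7 = 9.
Cut capacity 11 exceeds the max flow 9, so it is not minimum.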